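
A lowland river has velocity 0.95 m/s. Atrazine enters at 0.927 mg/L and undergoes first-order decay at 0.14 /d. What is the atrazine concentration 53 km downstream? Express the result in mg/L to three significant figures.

Travel time t = 53 km / 0.95 m/s = 5.3e+04/0.95 = 5.579e+04 s = 0.6457 d.
First-order decay: C = 0.927·exp(−0.14·0.6457) = 0.927·0.9136 = 0.8469 mg/L.

0.847 mg/L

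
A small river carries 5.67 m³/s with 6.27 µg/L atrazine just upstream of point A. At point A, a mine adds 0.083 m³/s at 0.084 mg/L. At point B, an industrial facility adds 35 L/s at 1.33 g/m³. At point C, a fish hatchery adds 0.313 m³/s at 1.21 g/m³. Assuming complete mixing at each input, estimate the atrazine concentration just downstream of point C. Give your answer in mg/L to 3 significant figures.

0.0767 mg/L

6.27 µg/L = 0.00627 mg/L.
After input A: C = (5.67·0.00627 + 0.083·0.084) / 5.753 = 0.007391 mg/L.
35 L/s = 0.035 m³/s.
After input B: C = (5.753·0.007391 + 0.035·1.33) / 5.788 = 0.01539 mg/L.
After input C: C = (5.788·0.01539 + 0.313·1.21) / 6.101 = 0.07668 mg/L.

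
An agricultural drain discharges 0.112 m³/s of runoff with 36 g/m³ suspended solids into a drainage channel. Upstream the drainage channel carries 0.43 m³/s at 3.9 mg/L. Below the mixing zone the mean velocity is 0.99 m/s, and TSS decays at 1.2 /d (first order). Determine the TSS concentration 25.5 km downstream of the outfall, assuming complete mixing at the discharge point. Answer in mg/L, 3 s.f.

7.37 mg/L

After complete mixing, C₀ = (0.112·36 + 0.43·3.9) / 0.542 = 10.53 mg/L.
Travel time t = 2.55e+04 m / 0.99 m/s = 2.576e+04 s = 0.2981 d.
C = 10.53·exp(−1.2·0.2981) = 10.53·0.6993 = 7.365 mg/L.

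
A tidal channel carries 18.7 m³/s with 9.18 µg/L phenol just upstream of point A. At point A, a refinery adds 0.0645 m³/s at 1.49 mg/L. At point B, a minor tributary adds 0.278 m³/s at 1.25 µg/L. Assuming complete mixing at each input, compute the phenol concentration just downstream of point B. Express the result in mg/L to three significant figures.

9.18 µg/L = 0.00918 mg/L.
After input A: C = (18.7·0.00918 + 0.0645·1.49) / 18.76 = 0.01427 mg/L.
1.25 µg/L = 0.00125 mg/L.
After input B: C = (18.76·0.01427 + 0.278·0.00125) / 19.04 = 0.01408 mg/L.

0.0141 mg/L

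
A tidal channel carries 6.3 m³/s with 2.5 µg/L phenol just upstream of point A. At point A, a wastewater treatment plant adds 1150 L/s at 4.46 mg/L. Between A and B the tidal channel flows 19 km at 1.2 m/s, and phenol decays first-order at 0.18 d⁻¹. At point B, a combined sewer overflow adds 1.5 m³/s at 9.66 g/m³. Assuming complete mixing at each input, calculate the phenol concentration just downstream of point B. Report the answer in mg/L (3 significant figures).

2.18 mg/L

2.5 µg/L = 0.0025 mg/L.
1150 L/s = 1.15 m³/s.
After input A: C = (6.3·0.0025 + 1.15·4.46) / 7.45 = 0.6906 mg/L.
Over the 19 km reach to input B (t = 1.583e+04 s = 0.1833 d), decay gives C = 0.6906·exp(−0.18·0.1833) = 0.6682 mg/L.
After input B: C = (7.45·0.6682 + 1.5·9.66) / 8.95 = 2.175 mg/L.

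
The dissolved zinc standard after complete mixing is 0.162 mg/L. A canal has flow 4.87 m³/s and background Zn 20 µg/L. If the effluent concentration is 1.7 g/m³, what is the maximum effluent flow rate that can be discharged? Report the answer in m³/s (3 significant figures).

20 µg/L = 0.02 mg/L.
Mass balance at complete mixing: C_std·(Q_w + Q_r) = Q_w·C_e + Q_r·C_b.
Rearranging, Q_w = Q_r·(C_std − C_b)/(C_e − C_std) = 4.87·(0.162 − 0.02) / (1.7 − 0.162) = 0.4496 m³/s.

0.450 m³/s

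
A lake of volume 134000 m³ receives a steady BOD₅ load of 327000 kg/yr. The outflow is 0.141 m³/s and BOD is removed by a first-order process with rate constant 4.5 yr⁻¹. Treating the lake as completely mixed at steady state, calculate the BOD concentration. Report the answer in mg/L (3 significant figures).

Outflow Q = 0.141 m³/s × 3.156e+07 s/yr = 4.45e+06 m³/yr.
Steady-state CSTR mass balance: W = Q·C + k·V·C, so C = W/(Q + kV).
Q + kV = 4.45e+06 + 4.5·134000 = 5.053e+06 m³/yr.
C = 327000/5.053e+06 = 0.06472 kg/m³ = 64.72 mg/L.

64.7 mg/L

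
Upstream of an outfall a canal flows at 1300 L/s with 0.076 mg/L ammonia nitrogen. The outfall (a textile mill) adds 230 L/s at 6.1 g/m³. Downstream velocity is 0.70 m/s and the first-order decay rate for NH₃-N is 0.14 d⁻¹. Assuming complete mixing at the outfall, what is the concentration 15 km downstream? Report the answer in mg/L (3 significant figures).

230 L/s = 0.23 m³/s.
1300 L/s = 1.3 m³/s.
After complete mixing, C₀ = (0.23·6.1 + 1.3·0.076) / 1.53 = 0.9816 mg/L.
Travel time t = 1.5e+04 m / 0.70 m/s = 2.143e+04 s = 0.248 d.
C = 0.9816·exp(−0.14·0.248) = 0.9816·0.9659 = 0.9481 mg/L.

0.948 mg/L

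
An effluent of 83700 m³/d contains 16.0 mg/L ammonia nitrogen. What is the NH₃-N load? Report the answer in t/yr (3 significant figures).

83700 m³/d = 0.9688 m³/s.
Mass flux = Q·C = 0.9688 m³/s × 16 g/m³ = 15.5 g/s.
= 15.5 g/s × 31.56 = 489.1 t/yr.

489 t/yr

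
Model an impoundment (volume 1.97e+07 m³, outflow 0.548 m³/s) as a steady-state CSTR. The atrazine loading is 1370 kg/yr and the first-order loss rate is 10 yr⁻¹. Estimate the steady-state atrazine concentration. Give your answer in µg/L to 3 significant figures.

Outflow Q = 0.548 m³/s × 3.156e+07 s/yr = 1.729e+07 m³/yr.
Steady-state CSTR mass balance: W = Q·C + k·V·C, so C = W/(Q + kV).
Q + kV = 1.729e+07 + 10·1.97e+07 = 2.143e+08 m³/yr.
C = 1370/2.143e+08 = 6.393e-06 kg/m³ = 0.006393 mg/L = 6.393 µg/L.

6.39 µg/L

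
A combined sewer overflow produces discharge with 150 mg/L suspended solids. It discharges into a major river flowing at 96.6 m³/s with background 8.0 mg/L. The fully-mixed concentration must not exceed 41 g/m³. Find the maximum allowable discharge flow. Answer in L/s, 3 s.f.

29200 L/s

Mass balance at complete mixing: C_std·(Q_w + Q_r) = Q_w·C_e + Q_r·C_b.
Rearranging, Q_w = Q_r·(C_std − C_b)/(C_e − C_std) = 96.6·(41 − 8) / (150 − 41) = 29.25 m³/s.
= 2.925e+04 L/s.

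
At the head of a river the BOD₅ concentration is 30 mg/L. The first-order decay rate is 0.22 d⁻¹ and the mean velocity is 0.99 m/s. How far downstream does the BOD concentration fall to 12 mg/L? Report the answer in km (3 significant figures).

356 km

From C = C₀·e^(−kt), t = ln(C₀/C)/k = ln(30/12)/0.22 = 0.9163/0.22 = 4.165 d.
Distance = v·t = 0.99 m/s × 3.599e+05 s = 3.563e+05 m = 356.3 km.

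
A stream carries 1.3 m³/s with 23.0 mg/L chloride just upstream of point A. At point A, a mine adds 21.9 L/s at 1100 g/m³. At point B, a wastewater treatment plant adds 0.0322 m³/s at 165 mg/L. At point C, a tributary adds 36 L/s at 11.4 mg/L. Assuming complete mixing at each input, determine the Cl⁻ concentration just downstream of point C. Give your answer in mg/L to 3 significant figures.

43.0 mg/L

21.9 L/s = 0.0219 m³/s.
After input A: C = (1.3·23 + 0.0219·1100) / 1.322 = 40.84 mg/L.
After input B: C = (1.322·40.84 + 0.0322·165) / 1.354 = 43.8 mg/L.
36 L/s = 0.036 m³/s.
After input C: C = (1.354·43.8 + 0.036·11.4) / 1.39 = 42.96 mg/L.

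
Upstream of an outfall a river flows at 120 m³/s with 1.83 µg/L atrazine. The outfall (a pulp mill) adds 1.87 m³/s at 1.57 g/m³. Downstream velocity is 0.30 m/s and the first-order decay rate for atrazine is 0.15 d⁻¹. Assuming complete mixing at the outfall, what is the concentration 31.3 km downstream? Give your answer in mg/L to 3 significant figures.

1.83 µg/L = 0.00183 mg/L.
After complete mixing, C₀ = (1.87·1.57 + 120·0.00183) / 121.9 = 0.02589 mg/L.
Travel time t = 3.13e+04 m / 0.30 m/s = 1.043e+05 s = 1.208 d.
C = 0.02589·exp(−0.15·1.208) = 0.02589·0.8343 = 0.0216 mg/L.

0.0216 mg/L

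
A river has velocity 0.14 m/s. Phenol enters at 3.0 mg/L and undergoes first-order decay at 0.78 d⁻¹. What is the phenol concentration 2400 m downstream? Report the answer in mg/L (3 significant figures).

2.57 mg/L

Travel time t = 2400 m / 0.14 m/s = 2400/0.14 = 1.714e+04 s = 0.1984 d.
First-order decay: C = 3.0·exp(−0.78·0.1984) = 3.0·0.8566 = 2.57 mg/L.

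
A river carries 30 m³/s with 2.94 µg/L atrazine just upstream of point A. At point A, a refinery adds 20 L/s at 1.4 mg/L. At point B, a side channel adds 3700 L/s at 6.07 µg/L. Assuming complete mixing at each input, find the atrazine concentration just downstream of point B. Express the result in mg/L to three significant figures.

0.00411 mg/L

2.94 µg/L = 0.00294 mg/L.
20 L/s = 0.02 m³/s.
After input A: C = (30·0.00294 + 0.02·1.4) / 30.02 = 0.003871 mg/L.
3700 L/s = 3.7 m³/s.
6.07 µg/L = 0.00607 mg/L.
After input B: C = (30.02·0.003871 + 3.7·0.00607) / 33.72 = 0.004112 mg/L.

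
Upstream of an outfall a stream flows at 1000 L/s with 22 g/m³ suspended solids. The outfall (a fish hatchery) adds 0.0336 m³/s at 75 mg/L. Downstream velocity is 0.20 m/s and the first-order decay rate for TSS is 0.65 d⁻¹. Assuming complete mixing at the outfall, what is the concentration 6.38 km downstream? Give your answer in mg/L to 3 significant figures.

1000 L/s = 1 m³/s.
After complete mixing, C₀ = (0.0336·75 + 1·22) / 1.034 = 23.72 mg/L.
Travel time t = 6380 m / 0.20 m/s = 3.19e+04 s = 0.3692 d.
C = 23.72·exp(−0.65·0.3692) = 23.72·0.7866 = 18.66 mg/L.

18.7 mg/L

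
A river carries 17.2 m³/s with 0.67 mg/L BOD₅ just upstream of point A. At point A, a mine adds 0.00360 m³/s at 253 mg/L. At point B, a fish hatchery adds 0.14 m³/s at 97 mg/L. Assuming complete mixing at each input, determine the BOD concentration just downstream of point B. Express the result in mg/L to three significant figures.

After input A: C = (17.2·0.67 + 0.0036·253) / 17.2 = 0.7228 mg/L.
After input B: C = (17.2·0.7228 + 0.14·97) / 17.34 = 1.5 mg/L.

1.50 mg/L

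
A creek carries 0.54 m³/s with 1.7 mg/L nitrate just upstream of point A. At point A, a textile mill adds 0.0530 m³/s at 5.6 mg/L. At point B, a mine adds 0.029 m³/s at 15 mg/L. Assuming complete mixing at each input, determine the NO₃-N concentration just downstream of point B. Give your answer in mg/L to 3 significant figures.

After input A: C = (0.54·1.7 + 0.053·5.6) / 0.593 = 2.049 mg/L.
After input B: C = (0.593·2.049 + 0.029·15) / 0.622 = 2.652 mg/L.

2.65 mg/L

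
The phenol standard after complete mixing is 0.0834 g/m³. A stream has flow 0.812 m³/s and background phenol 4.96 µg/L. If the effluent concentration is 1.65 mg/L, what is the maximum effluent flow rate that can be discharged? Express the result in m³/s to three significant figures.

0.0407 m³/s

4.96 µg/L = 0.00496 mg/L.
Mass balance at complete mixing: C_std·(Q_w + Q_r) = Q_w·C_e + Q_r·C_b.
Rearranging, Q_w = Q_r·(C_std − C_b)/(C_e − C_std) = 0.812·(0.0834 − 0.00496) / (1.65 − 0.0834) = 0.04066 m³/s.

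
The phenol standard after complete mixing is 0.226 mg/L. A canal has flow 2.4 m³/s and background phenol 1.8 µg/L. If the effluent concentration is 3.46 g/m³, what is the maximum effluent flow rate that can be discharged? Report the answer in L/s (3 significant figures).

1.8 µg/L = 0.0018 mg/L.
Mass balance at complete mixing: C_std·(Q_w + Q_r) = Q_w·C_e + Q_r·C_b.
Rearranging, Q_w = Q_r·(C_std − C_b)/(C_e − C_std) = 2.4·(0.226 − 0.0018) / (3.46 − 0.226) = 0.1664 m³/s.
= 166.4 L/s.

166 L/s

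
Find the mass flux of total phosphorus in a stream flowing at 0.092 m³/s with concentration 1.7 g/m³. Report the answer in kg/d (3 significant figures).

13.5 kg/d

Mass flux = Q·C = 0.092 m³/s × 1.7 g/m³ = 0.1564 g/s.
= 0.1564 g/s × 86.4 = 13.51 kg/d.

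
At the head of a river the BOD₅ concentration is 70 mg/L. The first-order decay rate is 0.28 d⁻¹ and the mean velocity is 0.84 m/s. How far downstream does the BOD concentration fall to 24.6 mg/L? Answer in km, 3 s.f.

271 km

From C = C₀·e^(−kt), t = ln(C₀/C)/k = ln(70/24.6)/0.28 = 1.046/0.28 = 3.735 d.
Distance = v·t = 0.84 m/s × 3.227e+05 s = 2.711e+05 m = 271.1 km.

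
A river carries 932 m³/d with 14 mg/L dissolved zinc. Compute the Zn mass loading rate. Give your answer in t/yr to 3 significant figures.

932 m³/d = 0.01079 m³/s.
Mass flux = Q·C = 0.01079 m³/s × 14 g/m³ = 0.151 g/s.
= 0.151 g/s × 31.56 = 4.766 t/yr.

4.77 t/yr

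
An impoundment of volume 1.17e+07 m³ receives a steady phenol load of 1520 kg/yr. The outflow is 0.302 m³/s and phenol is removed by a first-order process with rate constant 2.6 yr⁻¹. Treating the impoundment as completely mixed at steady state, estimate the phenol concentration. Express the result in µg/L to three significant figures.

38.0 µg/L

Outflow Q = 0.302 m³/s × 3.156e+07 s/yr = 9.53e+06 m³/yr.
Steady-state CSTR mass balance: W = Q·C + k·V·C, so C = W/(Q + kV).
Q + kV = 9.53e+06 + 2.6·1.17e+07 = 3.995e+07 m³/yr.
C = 1520/3.995e+07 = 3.805e-05 kg/m³ = 0.03805 mg/L = 38.05 µg/L.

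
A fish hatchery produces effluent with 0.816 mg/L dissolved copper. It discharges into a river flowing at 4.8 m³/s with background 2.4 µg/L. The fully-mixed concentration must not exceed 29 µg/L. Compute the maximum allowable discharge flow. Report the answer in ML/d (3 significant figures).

2.4 µg/L = 0.0024 mg/L.
29 µg/L = 0.029 mg/L.
Mass balance at complete mixing: C_std·(Q_w + Q_r) = Q_w·C_e + Q_r·C_b.
Rearranging, Q_w = Q_r·(C_std − C_b)/(C_e − C_std) = 4.8·(0.029 − 0.0024) / (0.816 − 0.029) = 0.1622 m³/s.
= 14.02 ML/d.

14.0 ML/d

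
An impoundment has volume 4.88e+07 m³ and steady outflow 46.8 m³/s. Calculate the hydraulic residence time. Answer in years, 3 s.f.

Q = 46.8 m³/s × 3.156e+07 s/yr = 1.477e+09 m³/yr.
Hydraulic residence time τ = V/Q = 4.88e+07/1.477e+09 = 0.03304 yr.

0.0330 yr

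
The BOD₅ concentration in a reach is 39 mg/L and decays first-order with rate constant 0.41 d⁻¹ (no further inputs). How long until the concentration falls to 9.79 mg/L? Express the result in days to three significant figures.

3.37 d

t = ln(C₀/C)/k = ln(39/9.79)/0.41 = 1.382/0.41 = 3.371 d.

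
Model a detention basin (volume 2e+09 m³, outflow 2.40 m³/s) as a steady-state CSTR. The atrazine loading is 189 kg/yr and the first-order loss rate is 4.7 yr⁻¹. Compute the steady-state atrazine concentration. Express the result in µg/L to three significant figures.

0.0199 µg/L

Outflow Q = 2.40 m³/s × 3.156e+07 s/yr = 7.574e+07 m³/yr.
Steady-state CSTR mass balance: W = Q·C + k·V·C, so C = W/(Q + kV).
Q + kV = 7.574e+07 + 4.7·2e+09 = 9.476e+09 m³/yr.
C = 189/9.476e+09 = 1.995e-08 kg/m³ = 1.995e-05 mg/L = 0.01995 µg/L.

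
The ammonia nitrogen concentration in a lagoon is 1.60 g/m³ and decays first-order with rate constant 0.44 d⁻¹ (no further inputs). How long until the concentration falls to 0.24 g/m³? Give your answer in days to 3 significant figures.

t = ln(C₀/C)/k = ln(1.60/0.24)/0.44 = 1.897/0.44 = 4.312 d.

4.31 d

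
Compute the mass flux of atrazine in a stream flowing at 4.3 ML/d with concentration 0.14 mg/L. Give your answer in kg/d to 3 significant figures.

0.602 kg/d

4.3 ML/d = 0.04977 m³/s.
Mass flux = Q·C = 0.04977 m³/s × 0.14 g/m³ = 0.006968 g/s.
= 0.006968 g/s × 86.4 = 0.602 kg/d.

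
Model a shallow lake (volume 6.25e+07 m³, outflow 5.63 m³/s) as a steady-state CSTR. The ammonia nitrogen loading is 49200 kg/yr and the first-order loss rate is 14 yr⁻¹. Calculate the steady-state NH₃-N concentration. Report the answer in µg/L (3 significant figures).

Outflow Q = 5.63 m³/s × 3.156e+07 s/yr = 1.777e+08 m³/yr.
Steady-state CSTR mass balance: W = Q·C + k·V·C, so C = W/(Q + kV).
Q + kV = 1.777e+08 + 14·6.25e+07 = 1.053e+09 m³/yr.
C = 49200/1.053e+09 = 4.674e-05 kg/m³ = 0.04674 mg/L = 46.74 µg/L.

46.7 µg/L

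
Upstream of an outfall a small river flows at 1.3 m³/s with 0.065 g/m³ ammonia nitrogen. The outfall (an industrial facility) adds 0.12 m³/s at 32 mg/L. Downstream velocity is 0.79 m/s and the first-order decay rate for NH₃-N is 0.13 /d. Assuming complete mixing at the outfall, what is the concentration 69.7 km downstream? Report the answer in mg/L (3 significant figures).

2.42 mg/L

After complete mixing, C₀ = (0.12·32 + 1.3·0.065) / 1.42 = 2.764 mg/L.
Travel time t = 6.97e+04 m / 0.79 m/s = 8.823e+04 s = 1.021 d.
C = 2.764·exp(−0.13·1.021) = 2.764·0.8757 = 2.42 mg/L.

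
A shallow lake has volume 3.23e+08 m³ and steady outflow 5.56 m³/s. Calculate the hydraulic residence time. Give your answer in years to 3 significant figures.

1.84 yr

Q = 5.56 m³/s × 3.156e+07 s/yr = 1.755e+08 m³/yr.
Hydraulic residence time τ = V/Q = 3.23e+08/1.755e+08 = 1.841 yr.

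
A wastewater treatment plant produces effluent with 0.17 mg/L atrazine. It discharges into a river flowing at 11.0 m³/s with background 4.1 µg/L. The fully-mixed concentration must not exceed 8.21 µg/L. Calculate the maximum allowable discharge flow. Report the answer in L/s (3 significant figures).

4.1 µg/L = 0.0041 mg/L.
8.21 µg/L = 0.00821 mg/L.
Mass balance at complete mixing: C_std·(Q_w + Q_r) = Q_w·C_e + Q_r·C_b.
Rearranging, Q_w = Q_r·(C_std − C_b)/(C_e − C_std) = 11.0·(0.00821 − 0.0041) / (0.17 − 0.00821) = 0.2794 m³/s.
= 279.4 L/s.

279 L/s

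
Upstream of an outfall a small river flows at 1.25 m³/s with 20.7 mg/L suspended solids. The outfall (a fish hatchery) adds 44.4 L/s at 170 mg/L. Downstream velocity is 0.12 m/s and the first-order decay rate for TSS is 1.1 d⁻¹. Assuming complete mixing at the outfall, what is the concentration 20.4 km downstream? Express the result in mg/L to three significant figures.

44.4 L/s = 0.0444 m³/s.
After complete mixing, C₀ = (0.0444·170 + 1.25·20.7) / 1.294 = 25.82 mg/L.
Travel time t = 2.04e+04 m / 0.12 m/s = 1.7e+05 s = 1.968 d.
C = 25.82·exp(−1.1·1.968) = 25.82·0.1148 = 2.965 mg/L.

2.96 mg/L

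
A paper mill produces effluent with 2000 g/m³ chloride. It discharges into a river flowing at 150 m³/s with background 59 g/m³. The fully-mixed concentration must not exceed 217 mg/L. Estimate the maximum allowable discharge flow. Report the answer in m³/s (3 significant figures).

Mass balance at complete mixing: C_std·(Q_w + Q_r) = Q_w·C_e + Q_r·C_b.
Rearranging, Q_w = Q_r·(C_std − C_b)/(C_e − C_std) = 150·(217 − 59) / (2000 − 217) = 13.29 m³/s.

13.3 m³/s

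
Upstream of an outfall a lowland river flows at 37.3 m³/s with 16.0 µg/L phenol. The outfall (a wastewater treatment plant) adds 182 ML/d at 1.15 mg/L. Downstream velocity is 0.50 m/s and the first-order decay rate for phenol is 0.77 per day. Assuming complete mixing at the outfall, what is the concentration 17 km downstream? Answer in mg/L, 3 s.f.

182 ML/d = 2.106 m³/s.
16.0 µg/L = 0.016 mg/L.
After complete mixing, C₀ = (2.106·1.15 + 37.3·0.016) / 39.41 = 0.07662 mg/L.
Travel time t = 1.7e+04 m / 0.50 m/s = 3.4e+04 s = 0.3935 d.
C = 0.07662·exp(−0.77·0.3935) = 0.07662·0.7386 = 0.05659 mg/L.

0.0566 mg/L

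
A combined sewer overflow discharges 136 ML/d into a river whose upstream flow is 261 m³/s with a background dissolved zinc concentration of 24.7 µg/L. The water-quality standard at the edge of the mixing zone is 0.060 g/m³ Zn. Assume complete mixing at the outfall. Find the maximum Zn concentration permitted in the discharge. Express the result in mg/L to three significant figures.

136 ML/d = 1.574 m³/s.
24.7 µg/L = 0.0247 mg/L.
Mass balance: 0.06·262.6 = 1.574·Cₑ + 261·0.0247.
Cₑ = (15.75 − 6.447) / 1.574 = 5.913 mg/L.

5.91 mg/L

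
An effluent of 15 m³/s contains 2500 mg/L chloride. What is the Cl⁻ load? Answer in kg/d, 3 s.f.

Mass flux = Q·C = 15 m³/s × 2500 g/m³ = 3.75e+04 g/s.
= 3.75e+04 g/s × 86.4 = 3.24e+06 kg/d.

3.24e+06 kg/d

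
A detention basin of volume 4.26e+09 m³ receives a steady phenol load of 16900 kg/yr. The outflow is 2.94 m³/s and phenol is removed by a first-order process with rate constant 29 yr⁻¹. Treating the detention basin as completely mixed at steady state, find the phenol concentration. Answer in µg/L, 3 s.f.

0.137 µg/L

Outflow Q = 2.94 m³/s × 3.156e+07 s/yr = 9.278e+07 m³/yr.
Steady-state CSTR mass balance: W = Q·C + k·V·C, so C = W/(Q + kV).
Q + kV = 9.278e+07 + 29·4.26e+09 = 1.236e+11 m³/yr.
C = 16900/1.236e+11 = 1.367e-07 kg/m³ = 0.0001367 mg/L = 0.1367 µg/L.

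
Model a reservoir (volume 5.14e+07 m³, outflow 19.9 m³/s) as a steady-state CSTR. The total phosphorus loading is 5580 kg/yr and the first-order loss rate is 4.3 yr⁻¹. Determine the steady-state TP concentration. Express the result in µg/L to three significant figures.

Outflow Q = 19.9 m³/s × 3.156e+07 s/yr = 6.28e+08 m³/yr.
Steady-state CSTR mass balance: W = Q·C + k·V·C, so C = W/(Q + kV).
Q + kV = 6.28e+08 + 4.3·5.14e+07 = 8.49e+08 m³/yr.
C = 5580/8.49e+08 = 6.572e-06 kg/m³ = 0.006572 mg/L = 6.572 µg/L.

6.57 µg/L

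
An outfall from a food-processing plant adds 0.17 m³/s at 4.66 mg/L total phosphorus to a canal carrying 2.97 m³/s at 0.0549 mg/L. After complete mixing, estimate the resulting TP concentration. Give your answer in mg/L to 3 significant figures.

Conservation of mass across the mixing zone: C = (0.17·4.66 + 2.97·0.0549) / (0.17 + 2.97) = 0.9553/3.14 = 0.3042 mg/L.

0.304 mg/L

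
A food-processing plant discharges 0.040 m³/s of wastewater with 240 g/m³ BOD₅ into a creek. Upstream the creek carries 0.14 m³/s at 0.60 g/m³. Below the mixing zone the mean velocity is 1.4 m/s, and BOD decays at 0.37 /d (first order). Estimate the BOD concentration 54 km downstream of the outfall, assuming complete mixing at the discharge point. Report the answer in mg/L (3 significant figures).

After complete mixing, C₀ = (0.04·240 + 0.14·0.6) / 0.18 = 53.8 mg/L.
Travel time t = 5.4e+04 m / 1.4 m/s = 3.857e+04 s = 0.4464 d.
C = 53.8·exp(−0.37·0.4464) = 53.8·0.8477 = 45.61 mg/L.

45.6 mg/L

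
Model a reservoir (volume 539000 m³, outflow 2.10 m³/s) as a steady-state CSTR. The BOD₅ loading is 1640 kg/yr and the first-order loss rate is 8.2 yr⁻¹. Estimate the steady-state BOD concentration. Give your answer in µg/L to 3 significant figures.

Outflow Q = 2.10 m³/s × 3.156e+07 s/yr = 6.627e+07 m³/yr.
Steady-state CSTR mass balance: W = Q·C + k·V·C, so C = W/(Q + kV).
Q + kV = 6.627e+07 + 8.2·539000 = 7.069e+07 m³/yr.
C = 1640/7.069e+07 = 2.32e-05 kg/m³ = 0.0232 mg/L = 23.2 µg/L.

23.2 µg/L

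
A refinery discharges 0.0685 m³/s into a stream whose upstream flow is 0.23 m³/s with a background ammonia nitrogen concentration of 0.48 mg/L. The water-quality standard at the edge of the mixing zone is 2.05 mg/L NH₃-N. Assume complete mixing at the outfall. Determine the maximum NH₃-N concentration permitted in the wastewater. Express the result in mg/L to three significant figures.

Mass balance: 2.05·0.2985 = 0.0685·Cₑ + 0.23·0.48.
Cₑ = (0.6119 − 0.1104) / 0.0685 = 7.322 mg/L.

7.32 mg/L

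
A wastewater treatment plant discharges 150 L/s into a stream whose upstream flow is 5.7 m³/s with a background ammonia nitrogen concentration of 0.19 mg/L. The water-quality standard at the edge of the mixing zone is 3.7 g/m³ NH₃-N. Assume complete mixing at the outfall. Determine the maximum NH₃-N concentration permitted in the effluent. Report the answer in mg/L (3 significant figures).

137 mg/L

150 L/s = 0.15 m³/s.
Mass balance: 3.7·5.85 = 0.15·Cₑ + 5.7·0.19.
Cₑ = (21.65 − 1.083) / 0.15 = 137.1 mg/L.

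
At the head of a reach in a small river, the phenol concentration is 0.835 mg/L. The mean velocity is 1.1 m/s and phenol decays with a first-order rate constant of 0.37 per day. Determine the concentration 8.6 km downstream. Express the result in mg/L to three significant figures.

0.808 mg/L

Travel time t = 8.6 km / 1.1 m/s = 8600/1.1 = 7818 s = 0.09049 d.
First-order decay: C = 0.835·exp(−0.37·0.09049) = 0.835·0.9671 = 0.8075 mg/L.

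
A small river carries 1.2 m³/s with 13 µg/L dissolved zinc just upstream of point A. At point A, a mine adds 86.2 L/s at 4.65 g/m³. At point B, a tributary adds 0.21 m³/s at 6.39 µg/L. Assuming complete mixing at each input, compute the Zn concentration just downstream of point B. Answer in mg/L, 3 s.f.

0.279 mg/L

13 µg/L = 0.013 mg/L.
86.2 L/s = 0.0862 m³/s.
After input A: C = (1.2·0.013 + 0.0862·4.65) / 1.286 = 0.3238 mg/L.
6.39 µg/L = 0.00639 mg/L.
After input B: C = (1.286·0.3238 + 0.21·0.00639) / 1.496 = 0.2792 mg/L.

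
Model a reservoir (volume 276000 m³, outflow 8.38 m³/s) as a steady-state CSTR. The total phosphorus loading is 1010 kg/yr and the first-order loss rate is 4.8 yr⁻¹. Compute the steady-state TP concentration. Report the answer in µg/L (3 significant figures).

Outflow Q = 8.38 m³/s × 3.156e+07 s/yr = 2.645e+08 m³/yr.
Steady-state CSTR mass balance: W = Q·C + k·V·C, so C = W/(Q + kV).
Q + kV = 2.645e+08 + 4.8·276000 = 2.658e+08 m³/yr.
C = 1010/2.658e+08 = 3.8e-06 kg/m³ = 0.0038 mg/L = 3.8 µg/L.

3.80 µg/L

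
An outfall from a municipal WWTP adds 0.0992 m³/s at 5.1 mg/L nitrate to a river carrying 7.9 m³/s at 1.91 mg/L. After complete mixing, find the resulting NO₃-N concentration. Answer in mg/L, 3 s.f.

1.95 mg/L

Flow-weighted mixing gives C = (0.0992·5.1 + 7.9·1.91) / (0.0992 + 7.9) = 15.59/7.999 = 1.95 mg/L.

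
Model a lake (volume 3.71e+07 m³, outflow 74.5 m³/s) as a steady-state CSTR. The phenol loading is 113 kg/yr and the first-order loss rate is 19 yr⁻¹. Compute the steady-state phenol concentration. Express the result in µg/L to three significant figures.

0.0370 µg/L

Outflow Q = 74.5 m³/s × 3.156e+07 s/yr = 2.351e+09 m³/yr.
Steady-state CSTR mass balance: W = Q·C + k·V·C, so C = W/(Q + kV).
Q + kV = 2.351e+09 + 19·3.71e+07 = 3.056e+09 m³/yr.
C = 113/3.056e+09 = 3.698e-08 kg/m³ = 3.698e-05 mg/L = 0.03698 µg/L.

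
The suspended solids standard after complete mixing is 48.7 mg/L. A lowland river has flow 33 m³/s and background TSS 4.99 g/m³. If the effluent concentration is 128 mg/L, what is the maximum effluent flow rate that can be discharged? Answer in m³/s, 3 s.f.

Mass balance at complete mixing: C_std·(Q_w + Q_r) = Q_w·C_e + Q_r·C_b.
Rearranging, Q_w = Q_r·(C_std − C_b)/(C_e − C_std) = 33·(48.7 − 4.99) / (128 − 48.7) = 18.19 m³/s.

18.2 m³/s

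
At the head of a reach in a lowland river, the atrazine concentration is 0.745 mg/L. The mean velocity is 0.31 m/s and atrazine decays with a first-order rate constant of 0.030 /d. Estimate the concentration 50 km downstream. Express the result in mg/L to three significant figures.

0.704 mg/L

Travel time t = 50 km / 0.31 m/s = 5e+04/0.31 = 1.613e+05 s = 1.867 d.
First-order decay: C = 0.745·exp(−0.030·1.867) = 0.745·0.9455 = 0.7044 mg/L.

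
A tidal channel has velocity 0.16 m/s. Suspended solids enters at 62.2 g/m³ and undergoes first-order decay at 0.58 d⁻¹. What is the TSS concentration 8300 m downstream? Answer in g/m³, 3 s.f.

Travel time t = 8300 m / 0.16 m/s = 8300/0.16 = 5.188e+04 s = 0.6004 d.
First-order decay: C = 62.2·exp(−0.58·0.6004) = 62.2·0.7059 = 43.91 g/m³.

43.9 g/m³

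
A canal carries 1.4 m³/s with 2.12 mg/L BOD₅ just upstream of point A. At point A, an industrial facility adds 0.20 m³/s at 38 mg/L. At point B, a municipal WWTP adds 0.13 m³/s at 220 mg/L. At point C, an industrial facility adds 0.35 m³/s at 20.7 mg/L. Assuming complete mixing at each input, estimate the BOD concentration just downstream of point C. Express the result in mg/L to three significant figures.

After input A: C = (1.4·2.12 + 0.2·38) / 1.6 = 6.605 mg/L.
After input B: C = (1.6·6.605 + 0.13·220) / 1.73 = 22.64 mg/L.
After input C: C = (1.73·22.64 + 0.35·20.7) / 2.08 = 22.31 mg/L.

22.3 mg/L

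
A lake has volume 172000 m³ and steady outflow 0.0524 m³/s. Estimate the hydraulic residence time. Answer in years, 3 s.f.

Q = 0.0524 m³/s × 3.156e+07 s/yr = 1.654e+06 m³/yr.
Hydraulic residence time τ = V/Q = 172000/1.654e+06 = 0.104 yr.

0.104 yr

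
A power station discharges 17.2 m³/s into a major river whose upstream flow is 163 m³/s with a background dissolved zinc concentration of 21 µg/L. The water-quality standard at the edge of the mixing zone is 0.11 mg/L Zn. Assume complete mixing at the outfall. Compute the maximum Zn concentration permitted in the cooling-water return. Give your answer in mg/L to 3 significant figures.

0.953 mg/L

21 µg/L = 0.021 mg/L.
Mass balance: 0.11·180.2 = 17.2·Cₑ + 163·0.021.
Cₑ = (19.82 − 3.423) / 17.2 = 0.9534 mg/L.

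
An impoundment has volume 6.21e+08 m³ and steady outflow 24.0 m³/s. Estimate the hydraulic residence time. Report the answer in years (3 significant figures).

0.820 yr

Q = 24.0 m³/s × 3.156e+07 s/yr = 7.574e+08 m³/yr.
Hydraulic residence time τ = V/Q = 6.21e+08/7.574e+08 = 0.8199 yr.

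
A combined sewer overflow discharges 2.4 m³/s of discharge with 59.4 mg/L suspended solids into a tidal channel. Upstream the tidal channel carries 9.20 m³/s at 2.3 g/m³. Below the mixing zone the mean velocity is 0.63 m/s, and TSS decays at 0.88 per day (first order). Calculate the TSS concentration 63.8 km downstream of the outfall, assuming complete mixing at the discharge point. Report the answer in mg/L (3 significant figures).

After complete mixing, C₀ = (2.4·59.4 + 9.2·2.3) / 11.6 = 14.11 mg/L.
Travel time t = 6.38e+04 m / 0.63 m/s = 1.013e+05 s = 1.172 d.
C = 14.11·exp(−0.88·1.172) = 14.11·0.3565 = 5.031 mg/L.

5.03 mg/L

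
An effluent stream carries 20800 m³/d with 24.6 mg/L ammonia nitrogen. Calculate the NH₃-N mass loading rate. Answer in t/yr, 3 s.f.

20800 m³/d = 0.2407 m³/s.
Mass flux = Q·C = 0.2407 m³/s × 24.6 g/m³ = 5.922 g/s.
= 5.922 g/s × 31.56 = 186.9 t/yr.

187 t/yr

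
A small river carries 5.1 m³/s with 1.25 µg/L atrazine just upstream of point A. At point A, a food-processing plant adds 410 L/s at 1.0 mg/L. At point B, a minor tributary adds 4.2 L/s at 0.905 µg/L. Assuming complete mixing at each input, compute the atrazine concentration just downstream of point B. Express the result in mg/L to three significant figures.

1.25 µg/L = 0.00125 mg/L.
410 L/s = 0.41 m³/s.
After input A: C = (5.1·0.00125 + 0.41·1) / 5.51 = 0.07557 mg/L.
4.2 L/s = 0.0042 m³/s.
0.905 µg/L = 0.000905 mg/L.
After input B: C = (5.51·0.07557 + 0.0042·0.000905) / 5.514 = 0.07551 mg/L.

0.0755 mg/L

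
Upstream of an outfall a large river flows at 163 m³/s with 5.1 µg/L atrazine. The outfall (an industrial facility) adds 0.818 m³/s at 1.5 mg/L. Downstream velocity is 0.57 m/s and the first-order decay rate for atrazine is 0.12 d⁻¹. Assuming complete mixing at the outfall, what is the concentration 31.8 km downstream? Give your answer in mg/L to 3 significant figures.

0.0116 mg/L

5.1 µg/L = 0.0051 mg/L.
After complete mixing, C₀ = (0.818·1.5 + 163·0.0051) / 163.8 = 0.01256 mg/L.
Travel time t = 3.18e+04 m / 0.57 m/s = 5.579e+04 s = 0.6457 d.
C = 0.01256·exp(−0.12·0.6457) = 0.01256·0.9254 = 0.01163 mg/L.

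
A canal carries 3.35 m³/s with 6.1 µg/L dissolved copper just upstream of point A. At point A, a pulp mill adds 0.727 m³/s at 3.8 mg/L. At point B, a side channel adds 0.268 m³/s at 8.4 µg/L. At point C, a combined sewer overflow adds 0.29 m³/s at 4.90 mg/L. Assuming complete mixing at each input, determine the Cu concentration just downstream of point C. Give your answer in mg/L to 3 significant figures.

6.1 µg/L = 0.0061 mg/L.
After input A: C = (3.35·0.0061 + 0.727·3.8) / 4.077 = 0.6826 mg/L.
8.4 µg/L = 0.0084 mg/L.
After input B: C = (4.077·0.6826 + 0.268·0.0084) / 4.345 = 0.641 mg/L.
After input C: C = (4.345·0.641 + 0.29·4.9) / 4.635 = 0.9075 mg/L.

0.908 mg/L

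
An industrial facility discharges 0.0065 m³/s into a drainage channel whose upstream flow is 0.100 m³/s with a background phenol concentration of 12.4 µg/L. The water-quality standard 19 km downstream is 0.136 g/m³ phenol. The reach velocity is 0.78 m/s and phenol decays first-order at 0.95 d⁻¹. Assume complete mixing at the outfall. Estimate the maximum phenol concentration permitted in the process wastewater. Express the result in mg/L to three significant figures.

2.72 mg/L

12.4 µg/L = 0.0124 mg/L.
Travel time to the compliance point: t = 1.9e+04/0.78 = 2.436e+04 s = 0.2819 d; decay factor exp(−0.95·0.2819) = 0.765.
So the concentration just after mixing may be at most 0.136/0.765 = 0.1778 mg/L.
Mass balance: 0.1778·0.1065 = 0.0065·Cₑ + 0.1·0.0124.
Cₑ = (0.01893 − 0.00124) / 0.0065 = 2.722 mg/L.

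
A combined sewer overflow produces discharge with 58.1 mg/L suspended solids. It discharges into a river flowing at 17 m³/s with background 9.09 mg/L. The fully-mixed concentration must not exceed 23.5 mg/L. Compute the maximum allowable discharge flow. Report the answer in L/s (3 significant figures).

7080 L/s

Mass balance at complete mixing: C_std·(Q_w + Q_r) = Q_w·C_e + Q_r·C_b.
Rearranging, Q_w = Q_r·(C_std − C_b)/(C_e − C_std) = 17·(23.5 − 9.09) / (58.1 − 23.5) = 7.08 m³/s.
= 7080 L/s.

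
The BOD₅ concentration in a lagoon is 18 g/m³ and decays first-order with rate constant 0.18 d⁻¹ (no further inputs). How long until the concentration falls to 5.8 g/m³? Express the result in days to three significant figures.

6.29 d

t = ln(C₀/C)/k = ln(18/5.8)/0.18 = 1.133/0.18 = 6.292 d.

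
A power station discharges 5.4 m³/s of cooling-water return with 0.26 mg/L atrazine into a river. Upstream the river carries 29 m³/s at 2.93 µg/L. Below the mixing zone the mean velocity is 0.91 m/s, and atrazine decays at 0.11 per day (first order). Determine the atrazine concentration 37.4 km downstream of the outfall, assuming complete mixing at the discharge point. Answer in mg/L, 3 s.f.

0.0411 mg/L

2.93 µg/L = 0.00293 mg/L.
After complete mixing, C₀ = (5.4·0.26 + 29·0.00293) / 34.4 = 0.04328 mg/L.
Travel time t = 3.74e+04 m / 0.91 m/s = 4.11e+04 s = 0.4757 d.
C = 0.04328·exp(−0.11·0.4757) = 0.04328·0.949 = 0.04108 mg/L.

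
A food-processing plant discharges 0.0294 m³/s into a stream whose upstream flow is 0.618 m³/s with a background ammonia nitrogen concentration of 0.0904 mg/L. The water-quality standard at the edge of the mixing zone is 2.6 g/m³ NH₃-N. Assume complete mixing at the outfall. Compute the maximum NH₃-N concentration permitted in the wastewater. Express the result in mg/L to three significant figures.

55.4 mg/L

Mass balance: 2.6·0.6474 = 0.0294·Cₑ + 0.618·0.0904.
Cₑ = (1.683 − 0.05587) / 0.0294 = 55.35 mg/L.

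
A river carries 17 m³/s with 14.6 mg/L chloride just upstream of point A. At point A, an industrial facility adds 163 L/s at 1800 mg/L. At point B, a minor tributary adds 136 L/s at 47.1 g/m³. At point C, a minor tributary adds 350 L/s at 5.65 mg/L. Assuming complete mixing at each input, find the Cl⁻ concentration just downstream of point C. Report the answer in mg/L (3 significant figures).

31.2 mg/L

163 L/s = 0.163 m³/s.
After input A: C = (17·14.6 + 0.163·1800) / 17.16 = 31.56 mg/L.
136 L/s = 0.136 m³/s.
After input B: C = (17.16·31.56 + 0.136·47.1) / 17.3 = 31.68 mg/L.
350 L/s = 0.35 m³/s.
After input C: C = (17.3·31.68 + 0.35·5.65) / 17.65 = 31.16 mg/L.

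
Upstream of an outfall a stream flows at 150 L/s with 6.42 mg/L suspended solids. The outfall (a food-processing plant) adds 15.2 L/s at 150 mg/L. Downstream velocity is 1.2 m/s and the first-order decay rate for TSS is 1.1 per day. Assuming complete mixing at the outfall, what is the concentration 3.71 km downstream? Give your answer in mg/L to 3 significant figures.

18.9 mg/L

15.2 L/s = 0.0152 m³/s.
150 L/s = 0.15 m³/s.
After complete mixing, C₀ = (0.0152·150 + 0.15·6.42) / 0.1652 = 19.63 mg/L.
Travel time t = 3710 m / 1.2 m/s = 3092 s = 0.03578 d.
C = 19.63·exp(−1.1·0.03578) = 19.63·0.9614 = 18.87 mg/L.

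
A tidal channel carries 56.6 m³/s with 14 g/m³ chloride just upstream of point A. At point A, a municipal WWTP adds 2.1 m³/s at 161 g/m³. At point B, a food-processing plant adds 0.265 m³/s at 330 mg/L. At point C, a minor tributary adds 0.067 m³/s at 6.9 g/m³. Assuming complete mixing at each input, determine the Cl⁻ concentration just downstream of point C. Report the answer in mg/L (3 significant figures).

After input A: C = (56.6·14 + 2.1·161) / 58.7 = 19.26 mg/L.
After input B: C = (58.7·19.26 + 0.265·330) / 58.97 = 20.66 mg/L.
After input C: C = (58.97·20.66 + 0.067·6.9) / 59.03 = 20.64 mg/L.

20.6 mg/L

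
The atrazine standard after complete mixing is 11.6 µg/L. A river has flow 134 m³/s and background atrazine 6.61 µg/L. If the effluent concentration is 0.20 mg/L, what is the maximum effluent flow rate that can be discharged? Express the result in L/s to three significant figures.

3550 L/s

6.61 µg/L = 0.00661 mg/L.
11.6 µg/L = 0.0116 mg/L.
Mass balance at complete mixing: C_std·(Q_w + Q_r) = Q_w·C_e + Q_r·C_b.
Rearranging, Q_w = Q_r·(C_std − C_b)/(C_e − C_std) = 134·(0.0116 − 0.00661) / (0.2 − 0.0116) = 3.549 m³/s.
= 3549 L/s.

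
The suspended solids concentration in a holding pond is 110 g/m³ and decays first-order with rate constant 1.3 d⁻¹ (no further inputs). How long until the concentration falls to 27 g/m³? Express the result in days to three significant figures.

t = ln(C₀/C)/k = ln(110/27)/1.3 = 1.405/1.3 = 1.08 d.

1.08 d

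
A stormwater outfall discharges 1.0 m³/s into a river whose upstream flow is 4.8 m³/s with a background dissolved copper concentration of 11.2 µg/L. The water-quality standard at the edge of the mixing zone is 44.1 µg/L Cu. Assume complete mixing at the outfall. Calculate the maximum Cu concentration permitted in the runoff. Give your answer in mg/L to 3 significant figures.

11.2 µg/L = 0.0112 mg/L.
44.1 µg/L = 0.0441 mg/L.
Mass balance: 0.0441·5.8 = 1·Cₑ + 4.8·0.0112.
Cₑ = (0.2558 − 0.05376) / 1 = 0.202 mg/L.

0.202 mg/L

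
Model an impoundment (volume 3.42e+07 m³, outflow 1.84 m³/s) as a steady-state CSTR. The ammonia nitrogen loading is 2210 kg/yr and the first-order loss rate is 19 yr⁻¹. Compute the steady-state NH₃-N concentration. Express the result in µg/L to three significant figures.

3.12 µg/L

Outflow Q = 1.84 m³/s × 3.156e+07 s/yr = 5.807e+07 m³/yr.
Steady-state CSTR mass balance: W = Q·C + k·V·C, so C = W/(Q + kV).
Q + kV = 5.807e+07 + 19·3.42e+07 = 7.079e+08 m³/yr.
C = 2210/7.079e+08 = 3.122e-06 kg/m³ = 0.003122 mg/L = 3.122 µg/L.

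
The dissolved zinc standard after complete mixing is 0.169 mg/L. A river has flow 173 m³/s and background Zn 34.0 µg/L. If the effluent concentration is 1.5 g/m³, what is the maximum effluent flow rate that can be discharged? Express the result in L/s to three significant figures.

17500 L/s

34.0 µg/L = 0.034 mg/L.
Mass balance at complete mixing: C_std·(Q_w + Q_r) = Q_w·C_e + Q_r·C_b.
Rearranging, Q_w = Q_r·(C_std − C_b)/(C_e − C_std) = 173·(0.169 − 0.034) / (1.5 − 0.169) = 17.55 m³/s.
= 1.755e+04 L/s.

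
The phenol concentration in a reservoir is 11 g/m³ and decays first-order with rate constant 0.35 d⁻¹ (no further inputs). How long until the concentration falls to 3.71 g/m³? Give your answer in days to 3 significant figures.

3.11 d

t = ln(C₀/C)/k = ln(11/3.71)/0.35 = 1.087/0.35 = 3.105 d.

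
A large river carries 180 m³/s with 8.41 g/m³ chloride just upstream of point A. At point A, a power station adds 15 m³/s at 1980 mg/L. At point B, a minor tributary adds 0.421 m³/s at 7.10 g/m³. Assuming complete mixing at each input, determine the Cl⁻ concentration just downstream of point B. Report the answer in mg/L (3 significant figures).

160 mg/L

After input A: C = (180·8.41 + 15·1980) / 195 = 160.1 mg/L.
After input B: C = (195·160.1 + 0.421·7.1) / 195.4 = 159.7 mg/L.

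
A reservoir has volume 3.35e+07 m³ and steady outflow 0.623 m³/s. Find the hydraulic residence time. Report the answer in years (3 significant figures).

Q = 0.623 m³/s × 3.156e+07 s/yr = 1.966e+07 m³/yr.
Hydraulic residence time τ = V/Q = 3.35e+07/1.966e+07 = 1.704 yr.

1.70 yr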